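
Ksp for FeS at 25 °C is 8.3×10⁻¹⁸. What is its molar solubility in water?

2.9×10⁻⁹ M

FeS(s) ⇌ Fe²⁺(aq) + S²⁻(aq)
Call the molar solubility s, so that [Fe²⁺] = s and [S²⁻] = s.
Ksp = [Fe²⁺][S²⁻] = s · s = s^2
s^2 = 8.3×10⁻¹⁸
Taking the 2nd root, s = 2.9×10⁻⁹ M.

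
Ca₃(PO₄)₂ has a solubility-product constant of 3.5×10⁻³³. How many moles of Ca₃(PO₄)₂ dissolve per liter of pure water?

Ca₃(PO₄)₂(s) ⇌ 3 Ca²⁺(aq) + 2 PO₄³⁻(aq)
For each mole of Ca₃(PO₄)₂ that dissolves per liter, [Ca²⁺] = 3s and [PO₄³⁻] = 2s; let s denote this solubility.
Ksp = [Ca²⁺]^3[PO₄³⁻]^2 = (3s)^3 · (2s)^2 = 108s^5
108s^5 = 3.5×10⁻³³  ⇒  s^5 = 3.2×10⁻³⁵
Taking the 5th root, s = 1.3×10⁻⁷ M.

1.3×10⁻⁷ M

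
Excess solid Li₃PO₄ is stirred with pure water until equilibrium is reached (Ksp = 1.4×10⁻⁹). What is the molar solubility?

2.7×10⁻³ M

Li₃PO₄(s) ⇌ 3 Li⁺(aq) + PO₄³⁻(aq)
Let s be the molar solubility. Then [Li⁺] = 3s and [PO₄³⁻] = s.
Ksp = [Li⁺]^3[PO₄³⁻] = (3s)^3 · s = 27s^4
27s^4 = 1.4×10⁻⁹  ⇒  s^4 = 5.2×10⁻¹¹
s = (5.2×10⁻¹¹)^(1/4) = 2.7×10⁻³ mol/L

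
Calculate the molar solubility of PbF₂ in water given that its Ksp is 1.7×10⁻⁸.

1.6×10⁻³ M

PbF₂(s) ⇌ Pb²⁺(aq) + 2 F⁻(aq)
Call the molar solubility s, so that [Pb²⁺] = s and [F⁻] = 2s.
Ksp = [Pb²⁺][F⁻]^2 = s · (2s)^2 = 4s^3
4s^3 = 1.7×10⁻⁸  ⇒  s^3 = 4.3×10⁻⁹
Taking the 3rd root, s = 1.6×10⁻³ mol/L.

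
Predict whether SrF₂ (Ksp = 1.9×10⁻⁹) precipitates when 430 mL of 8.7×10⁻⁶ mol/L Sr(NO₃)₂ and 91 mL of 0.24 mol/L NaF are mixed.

Total volume after mixing = 430 + 91 = 521 mL.
[Sr²⁺] = (8.7×10⁻⁶)(430)/521 = 7.2×10⁻⁶ mol/L
[F⁻] = (0.24)(91)/521 = 4.2×10⁻² mol/L
Q = [Sr²⁺][F⁻]^2 = 1.3×10⁻⁸
Since Q (1.3×10⁻⁸) exceeds Ksp (1.9×10⁻⁹), SrF₂ will precipitate.

Yes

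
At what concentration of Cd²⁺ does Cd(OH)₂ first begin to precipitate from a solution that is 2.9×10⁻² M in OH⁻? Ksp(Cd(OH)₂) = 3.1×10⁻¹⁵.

The threshold for precipitation is Q = Ksp.
Cd(OH)₂(s) ⇌ Cd²⁺(aq) + 2 OH⁻(aq)
Ksp = [Cd²⁺][OH⁻]^2 = [Cd²⁺](2.9×10⁻²)^2
[Cd²⁺] = 3.1×10⁻¹⁵ / (2.9×10⁻²)^2 = 3.7×10⁻¹²
[Cd²⁺] = 3.7×10⁻¹² M

3.7×10⁻¹² M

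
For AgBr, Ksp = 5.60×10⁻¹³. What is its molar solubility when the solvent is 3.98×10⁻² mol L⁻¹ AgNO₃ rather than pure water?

1.41×10⁻¹¹ M

AgBr(s) ⇌ Ag⁺(aq) + Br⁻(aq)
The solution already contains Ag⁺ at 3.98×10⁻² mol L⁻¹. Let s be the molar solubility of AgBr.
[Ag⁺] ≈ 3.98×10⁻² mol L⁻¹ (common ion dominates); [Br⁻] = s.
Ksp = [Ag⁺][Br⁻] = (3.98×10⁻²)s
s = 5.60×10⁻¹³ / (3.98×10⁻²) = 1.41×10⁻¹¹
s = 1.41×10⁻¹¹ mol L⁻¹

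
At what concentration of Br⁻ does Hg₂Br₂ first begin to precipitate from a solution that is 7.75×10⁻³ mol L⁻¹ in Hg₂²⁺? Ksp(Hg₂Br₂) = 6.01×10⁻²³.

8.81×10⁻¹¹ M

Precipitation of each salt begins when its ion product equals Ksp.
Hg₂Br₂(s) ⇌ Hg₂²⁺(aq) + 2 Br⁻(aq)
Ksp = [Hg₂²⁺][Br⁻]^2 = [Br⁻]^2(7.75×10⁻³)
[Br⁻]^2 = 6.01×10⁻²³ / (7.75×10⁻³) = 7.75×10⁻²¹
[Br⁻] = 8.81×10⁻¹¹ mol L⁻¹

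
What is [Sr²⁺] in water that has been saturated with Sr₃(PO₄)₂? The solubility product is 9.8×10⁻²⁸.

4.7×10⁻⁶ M

Sr₃(PO₄)₂(s) ⇌ 3 Sr²⁺(aq) + 2 PO₄³⁻(aq)
With molar solubility s: [Sr²⁺] = 3s, [PO₄³⁻] = 2s.
Ksp = [Sr²⁺]^3[PO₄³⁻]^2 = (3s)^3 · (2s)^2 = 108s^5 = 9.8×10⁻²⁸
s = 1.6×10⁻⁶ M
[Sr²⁺] = 3s = 4.7×10⁻⁶ M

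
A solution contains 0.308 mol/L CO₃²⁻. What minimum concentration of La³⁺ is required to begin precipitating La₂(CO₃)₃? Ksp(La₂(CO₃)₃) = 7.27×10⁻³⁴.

Precipitation of each salt begins when its ion product equals Ksp.
La₂(CO₃)₃(s) ⇌ 2 La³⁺(aq) + 3 CO₃²⁻(aq)
Ksp = [La³⁺]^2[CO₃²⁻]^3 = [La³⁺]^2(0.308)^3
[La³⁺]^2 = 7.27×10⁻³⁴ / (0.308)^3 = 2.49×10⁻³²
[La³⁺] = 1.58×10⁻¹⁶ mol/L

1.58×10⁻¹⁶ M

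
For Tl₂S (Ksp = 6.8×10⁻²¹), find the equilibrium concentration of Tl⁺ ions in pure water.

2.4×10⁻⁷ M

Tl₂S(s) ⇌ 2 Tl⁺(aq) + S²⁻(aq)
If s mol/L of Tl₂S dissolves, [Tl⁺] = 2s and [S²⁻] = s.
Ksp = [Tl⁺]^2[S²⁻] = (2s)^2 · s = 4s^3 = 6.8×10⁻²¹
s = 1.2×10⁻⁷ M
[Tl⁺] = 2s = 2.4×10⁻⁷ M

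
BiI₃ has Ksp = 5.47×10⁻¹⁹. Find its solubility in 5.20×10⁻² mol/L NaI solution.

3.89×10⁻¹⁵ M

BiI₃(s) ⇌ Bi³⁺(aq) + 3 I⁻(aq)
The solution already contains I⁻ at 5.20×10⁻² mol/L. Let s be the molar solubility of BiI₃.
[I⁻] ≈ 5.20×10⁻² mol/L (common ion dominates); [Bi³⁺] = s.
Ksp = [Bi³⁺][I⁻]^3 = s(5.20×10⁻²)^3
s = 5.47×10⁻¹⁹ / (5.20×10⁻²)^3 = 3.89×10⁻¹⁵
s = 3.89×10⁻¹⁵ mol/L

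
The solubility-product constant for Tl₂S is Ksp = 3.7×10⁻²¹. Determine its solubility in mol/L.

9.7×10⁻⁸ M

Tl₂S(s) ⇌ 2 Tl⁺(aq) + S²⁻(aq)
If s mol/L of Tl₂S dissolves, [Tl⁺] = 2s and [S²⁻] = s.
Ksp = [Tl⁺]^2[S²⁻] = (2s)^2 · s = 4s^3
4s^3 = 3.7×10⁻²¹  ⇒  s^3 = 9.3×10⁻²²
Taking the 3rd root, s = 9.7×10⁻⁸ mol/L.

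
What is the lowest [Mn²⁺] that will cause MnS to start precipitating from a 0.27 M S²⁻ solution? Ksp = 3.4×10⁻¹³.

1.3×10⁻¹² M

Precipitation of each salt begins when its ion product equals Ksp.
MnS(s) ⇌ Mn²⁺(aq) + S²⁻(aq)
Ksp = [Mn²⁺][S²⁻] = [Mn²⁺](0.27)
[Mn²⁺] = 3.4×10⁻¹³ / (0.27) = 1.3×10⁻¹²
[Mn²⁺] = 1.3×10⁻¹² M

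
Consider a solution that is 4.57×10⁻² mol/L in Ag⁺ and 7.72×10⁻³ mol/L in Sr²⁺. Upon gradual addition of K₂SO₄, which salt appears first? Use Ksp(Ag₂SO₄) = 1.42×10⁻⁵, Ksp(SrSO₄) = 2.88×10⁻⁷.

SrSO₄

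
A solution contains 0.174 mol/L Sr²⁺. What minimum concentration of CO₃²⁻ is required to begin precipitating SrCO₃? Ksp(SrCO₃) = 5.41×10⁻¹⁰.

3.11×10⁻⁹ M

A salt starts to precipitate once the ion product Q reaches its Ksp.
SrCO₃(s) ⇌ Sr²⁺(aq) + CO₃²⁻(aq)
Ksp = [Sr²⁺][CO₃²⁻] = [CO₃²⁻](0.174)
[CO₃²⁻] = 5.41×10⁻¹⁰ / (0.174) = 3.11×10⁻⁹
[CO₃²⁻] = 3.11×10⁻⁹ mol/L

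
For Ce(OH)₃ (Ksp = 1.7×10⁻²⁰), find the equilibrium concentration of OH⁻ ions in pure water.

Ce(OH)₃(s) ⇌ Ce³⁺(aq) + 3 OH⁻(aq)
If s mol/L of Ce(OH)₃ dissolves, [Ce³⁺] = s and [OH⁻] = 3s.
Ksp = [Ce³⁺][OH⁻]^3 = s · (3s)^3 = 27s^4 = 1.7×10⁻²⁰
s = 5.0×10⁻⁶ mol L⁻¹
[OH⁻] = 3s = 1.5×10⁻⁵ mol L⁻¹

1.5×10⁻⁵ M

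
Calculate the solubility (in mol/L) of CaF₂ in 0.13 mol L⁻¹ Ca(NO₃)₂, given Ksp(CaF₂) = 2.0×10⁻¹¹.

CaF₂(s) ⇌ Ca²⁺(aq) + 2 F⁻(aq)
With Ca²⁺ already at 0.13 mol L⁻¹ and s small, take [Ca²⁺] ≈ 0.13 mol L⁻¹ and [F⁻] = 2s.
Ksp = [Ca²⁺][F⁻]^2 = (0.13)(2s)^2
(2s)^2 = 2.0×10⁻¹¹ / (0.13) = 1.5×10⁻¹⁰
s = 6.2×10⁻⁶ mol L⁻¹

6.2×10⁻⁶ M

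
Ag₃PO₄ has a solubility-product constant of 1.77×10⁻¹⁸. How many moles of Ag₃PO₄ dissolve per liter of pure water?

1.60×10⁻⁵ M

Ag₃PO₄(s) ⇌ 3 Ag⁺(aq) + PO₄³⁻(aq)
Call the molar solubility s, so that [Ag⁺] = 3s and [PO₄³⁻] = s.
Ksp = [Ag⁺]^3[PO₄³⁻] = (3s)^3 · s = 27s^4
27s^4 = 1.77×10⁻¹⁸  ⇒  s^4 = 6.56×10⁻²⁰
Taking the 4th root, s = 1.60×10⁻⁵ mol/L.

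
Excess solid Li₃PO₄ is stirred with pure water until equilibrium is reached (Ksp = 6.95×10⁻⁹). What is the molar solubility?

Li₃PO₄(s) ⇌ 3 Li⁺(aq) + PO₄³⁻(aq)
Let s be the molar solubility. Then [Li⁺] = 3s and [PO₄³⁻] = s.
Ksp = [Li⁺]^3[PO₄³⁻] = (3s)^3 · s = 27s^4
27s^4 = 6.95×10⁻⁹  ⇒  s^4 = 2.57×10⁻¹⁰
Taking the 4th root, s = 4.01×10⁻³ mol L⁻¹.

4.01×10⁻³ M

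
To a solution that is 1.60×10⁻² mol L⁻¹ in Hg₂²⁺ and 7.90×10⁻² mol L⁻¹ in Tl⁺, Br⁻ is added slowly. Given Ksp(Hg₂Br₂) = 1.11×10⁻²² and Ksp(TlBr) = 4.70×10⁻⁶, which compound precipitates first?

The threshold for precipitation is Q = Ksp.
For Hg₂Br₂: [Br⁻] = (Ksp/[Hg₂²⁺])^(1/2) = 8.33×10⁻¹¹ mol L⁻¹
For TlBr: [Br⁻] = (Ksp/[Tl⁺]) = 5.95×10⁻⁵ mol L⁻¹
Hg₂Br₂ requires the lower [Br⁻], so it precipitates first.

Hg₂Br₂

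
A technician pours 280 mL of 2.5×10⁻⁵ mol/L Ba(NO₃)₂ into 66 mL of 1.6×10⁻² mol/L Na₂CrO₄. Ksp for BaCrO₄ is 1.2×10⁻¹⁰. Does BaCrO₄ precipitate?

Total volume after mixing = 280 + 66 = 346 mL.
[Ba²⁺] = (2.5×10⁻⁵)(280)/346 = 2.0×10⁻⁵ mol/L
[CrO₄²⁻] = (1.6×10⁻²)(66)/346 = 3.1×10⁻³ mol/L
Q = [Ba²⁺][CrO₄²⁻] = 6.2×10⁻⁸
Because Q > Ksp (6.2×10⁻⁸ vs 1.2×10⁻¹⁰), a precipitate of BaCrO₄ forms.

Yes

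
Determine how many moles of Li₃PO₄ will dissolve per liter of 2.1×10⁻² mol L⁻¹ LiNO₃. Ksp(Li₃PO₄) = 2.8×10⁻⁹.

3.0×10⁻⁴ M

Li₃PO₄(s) ⇌ 3 Li⁺(aq) + PO₄³⁻(aq)
The solution already contains Li⁺ at 2.1×10⁻² mol L⁻¹. Let s be the molar solubility of Li₃PO₄.
[Li⁺] ≈ 2.1×10⁻² mol L⁻¹ (common ion dominates); [PO₄³⁻] = s.
Ksp = [Li⁺]^3[PO₄³⁻] = (2.1×10⁻²)^3s
s = 2.8×10⁻⁹ / (2.1×10⁻²)^3 = 3.0×10⁻⁴
s = 3.0×10⁻⁴ mol L⁻¹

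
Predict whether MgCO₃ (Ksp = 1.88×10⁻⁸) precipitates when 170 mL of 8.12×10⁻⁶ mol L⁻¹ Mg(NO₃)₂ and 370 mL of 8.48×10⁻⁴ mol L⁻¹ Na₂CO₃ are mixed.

After mixing, V = 170 mL + 370 mL = 540 mL.
[Mg²⁺] = (8.12×10⁻⁶)(170)/540 = 2.56×10⁻⁶ mol L⁻¹
[CO₃²⁻] = (8.48×10⁻⁴)(370)/540 = 5.81×10⁻⁴ mol L⁻¹
Q = [Mg²⁺][CO₃²⁻] = 1.49×10⁻⁹
Q = 1.49×10⁻⁹ < Ksp = 1.88×10⁻⁸, so the solution is unsaturated and no precipitate forms.

No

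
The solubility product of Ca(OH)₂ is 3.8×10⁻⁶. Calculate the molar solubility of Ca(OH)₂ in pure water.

Ca(OH)₂(s) ⇌ Ca²⁺(aq) + 2 OH⁻(aq)
Let s be the molar solubility. Then [Ca²⁺] = s and [OH⁻] = 2s.
Ksp = [Ca²⁺][OH⁻]^2 = s · (2s)^2 = 4s^3
4s^3 = 3.8×10⁻⁶  ⇒  s^3 = 9.5×10⁻⁷
s = 9.8×10⁻³ mol L⁻¹

9.8×10⁻³ M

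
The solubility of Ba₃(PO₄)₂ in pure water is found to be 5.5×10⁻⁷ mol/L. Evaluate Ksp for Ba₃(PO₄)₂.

Ba₃(PO₄)₂(s) ⇌ 3 Ba²⁺(aq) + 2 PO₄³⁻(aq)
For each mole of Ba₃(PO₄)₂ that dissolves per liter, [Ba²⁺] = 3s and [PO₄³⁻] = 2s; let s denote this solubility.
Ksp = [Ba²⁺]^3[PO₄³⁻]^2 = (3s)^3 · (2s)^2 = 108s^5
Ksp = 108 × (5.5×10⁻⁷)^5 = 5.4×10⁻³⁰

Ksp = 5.4×10⁻³⁰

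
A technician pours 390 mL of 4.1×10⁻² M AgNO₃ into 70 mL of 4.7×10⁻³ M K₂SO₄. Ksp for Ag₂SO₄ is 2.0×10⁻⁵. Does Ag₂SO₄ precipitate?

No

The combined volume is 460 mL.
[Ag⁺] = (4.1×10⁻²)(390)/460 = 3.5×10⁻² M
[SO₄²⁻] = (4.7×10⁻³)(70)/460 = 7.2×10⁻⁴ M
Q = [Ag⁺]^2[SO₄²⁻] = 8.6×10⁻⁷
Q < Ksp (8.6×10⁻⁷ vs 2.0×10⁻⁵); the solution remains unsaturated and no precipitate forms.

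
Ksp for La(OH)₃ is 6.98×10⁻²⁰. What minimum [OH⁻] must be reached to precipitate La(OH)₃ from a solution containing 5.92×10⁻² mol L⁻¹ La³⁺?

1.06×10⁻⁶ M

Precipitation of each salt begins when its ion product equals Ksp.
La(OH)₃(s) ⇌ La³⁺(aq) + 3 OH⁻(aq)
Ksp = [La³⁺][OH⁻]^3 = [OH⁻]^3(5.92×10⁻²)
[OH⁻]^3 = 6.98×10⁻²⁰ / (5.92×10⁻²) = 1.18×10⁻¹⁸
[OH⁻] = 1.06×10⁻⁶ mol L⁻¹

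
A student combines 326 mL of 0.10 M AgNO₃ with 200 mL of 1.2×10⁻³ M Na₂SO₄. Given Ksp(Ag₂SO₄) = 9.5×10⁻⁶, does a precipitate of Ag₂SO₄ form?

The combined volume is 526 mL.
[Ag⁺] = (0.10)(326)/526 = 6.2×10⁻² M
[SO₄²⁻] = (1.2×10⁻³)(200)/526 = 4.6×10⁻⁴ M
Q = [Ag⁺]^2[SO₄²⁻] = 1.8×10⁻⁶
Q < Ksp (1.8×10⁻⁶ vs 9.5×10⁻⁶); the solution remains unsaturated and no precipitate forms.

No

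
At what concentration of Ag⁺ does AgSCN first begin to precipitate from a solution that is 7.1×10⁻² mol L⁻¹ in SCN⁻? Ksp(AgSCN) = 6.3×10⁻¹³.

Precipitation of each salt begins when its ion product equals Ksp.
AgSCN(s) ⇌ Ag⁺(aq) + SCN⁻(aq)
Ksp = [Ag⁺][SCN⁻] = [Ag⁺](7.1×10⁻²)
[Ag⁺] = 6.3×10⁻¹³ / (7.1×10⁻²) = 8.9×10⁻¹²
[Ag⁺] = 8.9×10⁻¹² mol L⁻¹

8.9×10⁻¹² M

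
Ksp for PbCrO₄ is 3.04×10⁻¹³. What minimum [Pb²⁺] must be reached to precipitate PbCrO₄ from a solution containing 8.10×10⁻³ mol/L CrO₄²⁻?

3.75×10⁻¹¹ M

Precipitation begins when Q = Ksp.
PbCrO₄(s) ⇌ Pb²⁺(aq) + CrO₄²⁻(aq)
Ksp = [Pb²⁺][CrO₄²⁻] = [Pb²⁺](8.10×10⁻³)
[Pb²⁺] = 3.04×10⁻¹³ / (8.10×10⁻³) = 3.75×10⁻¹¹
[Pb²⁺] = 3.75×10⁻¹¹ mol/L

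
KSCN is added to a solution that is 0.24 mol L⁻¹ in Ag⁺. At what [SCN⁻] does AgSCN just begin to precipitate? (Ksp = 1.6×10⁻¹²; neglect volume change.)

6.7×10⁻¹² M

Precipitation of each salt begins when its ion product equals Ksp.
AgSCN(s) ⇌ Ag⁺(aq) + SCN⁻(aq)
Ksp = [Ag⁺][SCN⁻] = [SCN⁻](0.24)
[SCN⁻] = 1.6×10⁻¹² / (0.24) = 6.7×10⁻¹²
[SCN⁻] = 6.7×10⁻¹² mol L⁻¹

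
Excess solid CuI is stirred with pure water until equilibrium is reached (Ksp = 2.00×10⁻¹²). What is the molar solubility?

CuI(s) ⇌ Cu⁺(aq) + I⁻(aq)
If s mol/L of CuI dissolves, [Cu⁺] = s and [I⁻] = s.
Ksp = [Cu⁺][I⁻] = s · s = s^2
s^2 = 2.00×10⁻¹²
s = 1.41×10⁻⁶ mol L⁻¹

1.41×10⁻⁶ M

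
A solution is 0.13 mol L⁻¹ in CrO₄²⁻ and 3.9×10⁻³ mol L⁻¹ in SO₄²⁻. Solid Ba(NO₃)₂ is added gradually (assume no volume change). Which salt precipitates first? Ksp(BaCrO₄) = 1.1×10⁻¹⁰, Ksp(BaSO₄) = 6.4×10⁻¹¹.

The threshold for precipitation is Q = Ksp.
For BaCrO₄: [Ba²⁺] = (Ksp/[CrO₄²⁻]) = 8.5×10⁻¹⁰ mol L⁻¹
For BaSO₄: [Ba²⁺] = (Ksp/[SO₄²⁻]) = 1.6×10⁻⁸ mol L⁻¹
Since BaCrO₄ needs less Ba²⁺ to reach saturation, it precipitates first.

BaCrO₄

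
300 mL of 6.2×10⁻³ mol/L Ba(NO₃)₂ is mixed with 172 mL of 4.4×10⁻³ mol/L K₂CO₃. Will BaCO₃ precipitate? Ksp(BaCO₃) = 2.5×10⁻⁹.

Yes

Total volume after mixing = 300 + 172 = 472 mL.
[Ba²⁺] = (6.2×10⁻³)(300)/472 = 3.9×10⁻³ mol/L
[CO₃²⁻] = (4.4×10⁻³)(172)/472 = 1.6×10⁻³ mol/L
Q = [Ba²⁺][CO₃²⁻] = 6.3×10⁻⁶
Because Q > Ksp (6.3×10⁻⁶ vs 2.5×10⁻⁹), a precipitate of BaCO₃ forms.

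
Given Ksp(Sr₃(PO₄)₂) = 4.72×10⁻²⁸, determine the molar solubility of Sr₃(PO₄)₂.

Sr₃(PO₄)₂(s) ⇌ 3 Sr²⁺(aq) + 2 PO₄³⁻(aq)
With molar solubility s: [Sr²⁺] = 3s, [PO₄³⁻] = 2s.
Ksp = [Sr²⁺]^3[PO₄³⁻]^2 = (3s)^3 · (2s)^2 = 108s^5
108s^5 = 4.72×10⁻²⁸  ⇒  s^5 = 4.37×10⁻³⁰
Taking the 5th root, s = 1.34×10⁻⁶ mol/L.

1.34×10⁻⁶ M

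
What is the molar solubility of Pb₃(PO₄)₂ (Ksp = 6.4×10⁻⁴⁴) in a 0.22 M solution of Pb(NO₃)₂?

1.2×10⁻²¹ M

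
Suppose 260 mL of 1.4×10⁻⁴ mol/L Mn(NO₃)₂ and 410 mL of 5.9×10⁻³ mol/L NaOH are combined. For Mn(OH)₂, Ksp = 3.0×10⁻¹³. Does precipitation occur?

Yes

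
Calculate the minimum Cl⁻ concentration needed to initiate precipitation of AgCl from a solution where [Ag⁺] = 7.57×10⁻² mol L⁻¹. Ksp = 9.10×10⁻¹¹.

The threshold for precipitation is Q = Ksp.
AgCl(s) ⇌ Ag⁺(aq) + Cl⁻(aq)
Ksp = [Ag⁺][Cl⁻] = [Cl⁻](7.57×10⁻²)
[Cl⁻] = 9.10×10⁻¹¹ / (7.57×10⁻²) = 1.20×10⁻⁹
[Cl⁻] = 1.20×10⁻⁹ mol L⁻¹

1.20×10⁻⁹ M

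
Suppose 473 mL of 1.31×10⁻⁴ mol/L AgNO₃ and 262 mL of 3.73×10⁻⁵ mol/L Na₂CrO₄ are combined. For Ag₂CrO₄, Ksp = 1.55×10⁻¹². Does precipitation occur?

No

Total volume after mixing = 473 + 262 = 735 mL.
[Ag⁺] = (1.31×10⁻⁴)(473)/735 = 8.43×10⁻⁵ mol/L
[CrO₄²⁻] = (3.73×10⁻⁵)(262)/735 = 1.33×10⁻⁵ mol/L
Q = [Ag⁺]^2[CrO₄²⁻] = 9.45×10⁻¹⁴
Q < Ksp (9.45×10⁻¹⁴ vs 1.55×10⁻¹²); the solution remains unsaturated and no precipitate forms.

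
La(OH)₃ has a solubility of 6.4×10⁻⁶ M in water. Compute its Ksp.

Ksp = 4.5×10⁻²⁰

La(OH)₃(s) ⇌ La³⁺(aq) + 3 OH⁻(aq)
Call the molar solubility s, so that [La³⁺] = s and [OH⁻] = 3s.
Ksp = [La³⁺][OH⁻]^3 = s · (3s)^3 = 27s^4
Ksp = 27 × (6.4×10⁻⁶)^4 = 4.5×10⁻²⁰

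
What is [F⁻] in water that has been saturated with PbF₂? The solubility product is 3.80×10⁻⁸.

PbF₂(s) ⇌ Pb²⁺(aq) + 2 F⁻(aq)
For each mole of PbF₂ that dissolves per liter, [Pb²⁺] = s and [F⁻] = 2s; let s denote this solubility.
Ksp = [Pb²⁺][F⁻]^2 = s · (2s)^2 = 4s^3 = 3.80×10⁻⁸
s = 2.12×10⁻³ mol L⁻¹
[F⁻] = 2s = 4.24×10⁻³ mol L⁻¹

4.24×10⁻³ M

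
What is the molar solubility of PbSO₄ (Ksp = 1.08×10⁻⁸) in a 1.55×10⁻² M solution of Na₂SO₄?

6.97×10⁻⁷ M

PbSO₄(s) ⇌ Pb²⁺(aq) + SO₄²⁻(aq)
Let s be the solubility of PbSO₄ here. The common ion gives [SO₄²⁻] ≈ 1.55×10⁻² M, and [Pb²⁺] = s.
Ksp = [Pb²⁺][SO₄²⁻] = s(1.55×10⁻²)
s = 1.08×10⁻⁸ / (1.55×10⁻²) = 6.97×10⁻⁷
s = 6.97×10⁻⁷ M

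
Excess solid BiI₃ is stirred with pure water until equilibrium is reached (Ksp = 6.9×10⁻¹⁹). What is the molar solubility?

BiI₃(s) ⇌ Bi³⁺(aq) + 3 I⁻(aq)
For each mole of BiI₃ that dissolves per liter, [Bi³⁺] = s and [I⁻] = 3s; let s denote this solubility.
Ksp = [Bi³⁺][I⁻]^3 = s · (3s)^3 = 27s^4
27s^4 = 6.9×10⁻¹⁹  ⇒  s^4 = 2.6×10⁻²⁰
Taking the 4th root, s = 1.3×10⁻⁵ M.

1.3×10⁻⁵ M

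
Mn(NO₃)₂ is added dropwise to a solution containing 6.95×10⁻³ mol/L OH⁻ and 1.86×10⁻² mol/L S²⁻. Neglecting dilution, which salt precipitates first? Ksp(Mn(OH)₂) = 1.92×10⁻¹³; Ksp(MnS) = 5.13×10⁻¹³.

MnS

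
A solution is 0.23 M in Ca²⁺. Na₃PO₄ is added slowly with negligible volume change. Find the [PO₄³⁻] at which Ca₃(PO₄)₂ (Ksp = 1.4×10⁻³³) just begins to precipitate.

The threshold for precipitation is Q = Ksp.
Ca₃(PO₄)₂(s) ⇌ 3 Ca²⁺(aq) + 2 PO₄³⁻(aq)
Ksp = [Ca²⁺]^3[PO₄³⁻]^2 = [PO₄³⁻]^2(0.23)^3
[PO₄³⁻]^2 = 1.4×10⁻³³ / (0.23)^3 = 1.2×10⁻³¹
[PO₄³⁻] = 3.4×10⁻¹⁶ M

3.4×10⁻¹⁶ M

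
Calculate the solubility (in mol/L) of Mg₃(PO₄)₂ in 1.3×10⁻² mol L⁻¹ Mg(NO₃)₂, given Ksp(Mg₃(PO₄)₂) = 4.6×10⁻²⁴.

Mg₃(PO₄)₂(s) ⇌ 3 Mg²⁺(aq) + 2 PO₄³⁻(aq)
Mg²⁺ is already present at 1.3×10⁻² mol L⁻¹. If s mol/L of Mg₃(PO₄)₂ dissolves, [PO₄³⁻] = 2s while [Mg²⁺] ≈ 1.3×10⁻² mol L⁻¹.
Ksp = [Mg²⁺]^3[PO₄³⁻]^2 = (1.3×10⁻²)^3(2s)^2
(2s)^2 = 4.6×10⁻²⁴ / (1.3×10⁻²)^3 = 2.1×10⁻¹⁸
s = 7.2×10⁻¹⁰ mol L⁻¹

7.2×10⁻¹⁰ M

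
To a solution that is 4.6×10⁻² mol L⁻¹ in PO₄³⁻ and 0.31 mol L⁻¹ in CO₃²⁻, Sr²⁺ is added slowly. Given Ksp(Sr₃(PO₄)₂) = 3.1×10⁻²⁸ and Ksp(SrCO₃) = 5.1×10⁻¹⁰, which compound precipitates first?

Precipitation of each salt begins when its ion product equals Ksp.
For Sr₃(PO₄)₂: [Sr²⁺] = (Ksp/[PO₄³⁻]^2)^(1/3) = 5.3×10⁻⁹ mol L⁻¹
For SrCO₃: [Sr²⁺] = (Ksp/[CO₃²⁻]) = 1.6×10⁻⁹ mol L⁻¹
The smaller threshold [Sr²⁺] is reached first, so SrCO₃ precipitates first.

SrCO₃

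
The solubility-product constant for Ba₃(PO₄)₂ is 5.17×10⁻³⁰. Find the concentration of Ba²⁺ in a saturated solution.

1.63×10⁻⁶ M

Ba₃(PO₄)₂(s) ⇌ 3 Ba²⁺(aq) + 2 PO₄³⁻(aq)
With molar solubility s: [Ba²⁺] = 3s, [PO₄³⁻] = 2s.
Ksp = [Ba²⁺]^3[PO₄³⁻]^2 = (3s)^3 · (2s)^2 = 108s^5 = 5.17×10⁻³⁰
s = 5.45×10⁻⁷ mol L⁻¹
[Ba²⁺] = 3s = 1.63×10⁻⁶ mol L⁻¹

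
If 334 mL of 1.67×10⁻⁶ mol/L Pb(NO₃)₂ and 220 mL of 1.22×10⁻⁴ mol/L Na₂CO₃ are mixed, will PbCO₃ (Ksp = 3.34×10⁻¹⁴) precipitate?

Yes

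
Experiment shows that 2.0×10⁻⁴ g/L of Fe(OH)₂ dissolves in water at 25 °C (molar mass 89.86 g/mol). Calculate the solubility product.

Ksp = 4.4×10⁻¹⁷

s = (2.0×10⁻⁴ g L⁻¹)/(89.86 g mol⁻¹) = 2.226×10⁻⁶ M
Fe(OH)₂(s) ⇌ Fe²⁺(aq) + 2 OH⁻(aq)
Call the molar solubility s, so that [Fe²⁺] = s and [OH⁻] = 2s.
Ksp = [Fe²⁺][OH⁻]^2 = s · (2s)^2 = 4s^3
Ksp = 4 × (2.226×10⁻⁶)^3 = 4.4×10⁻¹⁷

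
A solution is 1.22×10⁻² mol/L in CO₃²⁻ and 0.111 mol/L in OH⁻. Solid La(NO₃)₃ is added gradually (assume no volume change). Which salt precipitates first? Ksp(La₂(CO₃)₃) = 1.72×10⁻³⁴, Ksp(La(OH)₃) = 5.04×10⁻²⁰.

La(OH)₃

Precipitation begins when Q = Ksp.
For La₂(CO₃)₃: [La³⁺] = (Ksp/[CO₃²⁻]^3)^(1/2) = 9.73×10⁻¹⁵ mol/L
For La(OH)₃: [La³⁺] = (Ksp/[OH⁻]^3) = 3.69×10⁻¹⁷ mol/L
The smaller threshold [La³⁺] is reached first, so La(OH)₃ precipitates first.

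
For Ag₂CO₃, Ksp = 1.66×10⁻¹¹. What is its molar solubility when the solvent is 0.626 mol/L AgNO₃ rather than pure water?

4.24×10⁻¹¹ M

Ag₂CO₃(s) ⇌ 2 Ag⁺(aq) + CO₃²⁻(aq)
Ag⁺ is already present at 0.626 mol/L. If s mol/L of Ag₂CO₃ dissolves, [CO₃²⁻] = s while [Ag⁺] ≈ 0.626 mol/L.
Ksp = [Ag⁺]^2[CO₃²⁻] = (0.626)^2s
s = 1.66×10⁻¹¹ / (0.626)^2 = 4.24×10⁻¹¹
s = 4.24×10⁻¹¹ mol/L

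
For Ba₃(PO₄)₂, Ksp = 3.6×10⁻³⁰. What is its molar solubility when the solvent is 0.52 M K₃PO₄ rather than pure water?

7.9×10⁻¹¹ M

Ba₃(PO₄)₂(s) ⇌ 3 Ba²⁺(aq) + 2 PO₄³⁻(aq)
PO₄³⁻ is already present at 0.52 M. If s mol/L of Ba₃(PO₄)₂ dissolves, [Ba²⁺] = 3s while [PO₄³⁻] ≈ 0.52 M.
Ksp = [Ba²⁺]^3[PO₄³⁻]^2 = (3s)^3(0.52)^2
(3s)^3 = 3.6×10⁻³⁰ / (0.52)^2 = 1.3×10⁻²⁹
s = 7.9×10⁻¹¹ M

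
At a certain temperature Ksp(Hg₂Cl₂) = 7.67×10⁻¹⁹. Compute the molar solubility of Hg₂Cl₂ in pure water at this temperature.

5.77×10⁻⁷ M

Hg₂Cl₂(s) ⇌ Hg₂²⁺(aq) + 2 Cl⁻(aq)
With molar solubility s: [Hg₂²⁺] = s, [Cl⁻] = 2s.
Ksp = [Hg₂²⁺][Cl⁻]^2 = s · (2s)^2 = 4s^3
4s^3 = 7.67×10⁻¹⁹  ⇒  s^3 = 1.92×10⁻¹⁹
Taking the 3rd root, s = 5.77×10⁻⁷ mol/L.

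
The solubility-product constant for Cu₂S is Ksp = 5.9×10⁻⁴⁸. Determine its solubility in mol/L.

Cu₂S(s) ⇌ 2 Cu⁺(aq) + S²⁻(aq)
With molar solubility s: [Cu⁺] = 2s, [S²⁻] = s.
Ksp = [Cu⁺]^2[S²⁻] = (2s)^2 · s = 4s^3
4s^3 = 5.9×10⁻⁴⁸  ⇒  s^3 = 1.5×10⁻⁴⁸
s = (1.5×10⁻⁴⁸)^(1/3) = 1.1×10⁻¹⁶ M

1.1×10⁻¹⁶ M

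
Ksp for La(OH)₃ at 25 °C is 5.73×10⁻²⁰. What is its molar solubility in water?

La(OH)₃(s) ⇌ La³⁺(aq) + 3 OH⁻(aq)
If s mol/L of La(OH)₃ dissolves, [La³⁺] = s and [OH⁻] = 3s.
Ksp = [La³⁺][OH⁻]^3 = s · (3s)^3 = 27s^4
27s^4 = 5.73×10⁻²⁰  ⇒  s^4 = 2.12×10⁻²¹
s = (2.12×10⁻²¹)^(1/4) = 6.79×10⁻⁶ mol L⁻¹

6.79×10⁻⁶ M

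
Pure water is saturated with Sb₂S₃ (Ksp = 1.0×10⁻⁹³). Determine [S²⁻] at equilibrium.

3.0×10⁻¹⁹ M

Sb₂S₃(s) ⇌ 2 Sb³⁺(aq) + 3 S²⁻(aq)
With molar solubility s: [Sb³⁺] = 2s, [S²⁻] = 3s.
Ksp = [Sb³⁺]^2[S²⁻]^3 = (2s)^2 · (3s)^3 = 108s^5 = 1.0×10⁻⁹³
s = 9.8×10⁻²⁰ M
[S²⁻] = 3s = 3.0×10⁻¹⁹ M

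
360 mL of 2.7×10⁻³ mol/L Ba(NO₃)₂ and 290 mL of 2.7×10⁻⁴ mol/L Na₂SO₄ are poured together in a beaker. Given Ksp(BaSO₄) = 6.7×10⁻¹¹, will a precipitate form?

Yes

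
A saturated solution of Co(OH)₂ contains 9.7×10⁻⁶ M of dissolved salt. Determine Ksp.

Co(OH)₂(s) ⇌ Co²⁺(aq) + 2 OH⁻(aq)
Let s be the molar solubility. Then [Co²⁺] = s and [OH⁻] = 2s.
Ksp = [Co²⁺][OH⁻]^2 = s · (2s)^2 = 4s^3
Ksp = 4 × (9.7×10⁻⁶)^3 = 3.7×10⁻¹⁵

Ksp = 3.7×10⁻¹⁵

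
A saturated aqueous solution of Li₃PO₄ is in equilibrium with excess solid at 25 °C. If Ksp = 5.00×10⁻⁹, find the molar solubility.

Li₃PO₄(s) ⇌ 3 Li⁺(aq) + PO₄³⁻(aq)
For each mole of Li₃PO₄ that dissolves per liter, [Li⁺] = 3s and [PO₄³⁻] = s; let s denote this solubility.
Ksp = [Li⁺]^3[PO₄³⁻] = (3s)^3 · s = 27s^4
27s^4 = 5.00×10⁻⁹  ⇒  s^4 = 1.85×10⁻¹⁰
s = 3.69×10⁻³ mol/L

3.69×10⁻³ M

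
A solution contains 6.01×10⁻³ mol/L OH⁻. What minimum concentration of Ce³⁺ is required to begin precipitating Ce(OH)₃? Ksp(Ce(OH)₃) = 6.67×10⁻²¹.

3.07×10⁻¹⁴ M

Precipitation begins when Q = Ksp.
Ce(OH)₃(s) ⇌ Ce³⁺(aq) + 3 OH⁻(aq)
Ksp = [Ce³⁺][OH⁻]^3 = [Ce³⁺](6.01×10⁻³)^3
[Ce³⁺] = 6.67×10⁻²¹ / (6.01×10⁻³)^3 = 3.07×10⁻¹⁴
[Ce³⁺] = 3.07×10⁻¹⁴ mol/L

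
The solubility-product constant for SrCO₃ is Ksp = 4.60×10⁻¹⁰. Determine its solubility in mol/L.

SrCO₃(s) ⇌ Sr²⁺(aq) + CO₃²⁻(aq)
Let s be the molar solubility. Then [Sr²⁺] = s and [CO₃²⁻] = s.
Ksp = [Sr²⁺][CO₃²⁻] = s · s = s^2
s^2 = 4.60×10⁻¹⁰
s = (4.60×10⁻¹⁰)^(1/2) = 2.14×10⁻⁵ mol L⁻¹

2.14×10⁻⁵ M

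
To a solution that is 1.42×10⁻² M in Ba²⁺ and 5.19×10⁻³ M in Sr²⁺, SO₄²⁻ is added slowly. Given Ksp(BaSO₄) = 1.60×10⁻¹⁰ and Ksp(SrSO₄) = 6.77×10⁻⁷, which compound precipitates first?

Precipitation begins when Q = Ksp.
For BaSO₄: [SO₄²⁻] = (Ksp/[Ba²⁺]) = 1.13×10⁻⁸ M
For SrSO₄: [SO₄²⁻] = (Ksp/[Sr²⁺]) = 1.30×10⁻⁴ M
BaSO₄ requires the lower [SO₄²⁻], so it precipitates first.

BaSO₄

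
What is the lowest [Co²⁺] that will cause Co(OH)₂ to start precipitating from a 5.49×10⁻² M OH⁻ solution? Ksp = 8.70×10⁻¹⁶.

Each salt precipitates once Q = Ksp for that salt.
Co(OH)₂(s) ⇌ Co²⁺(aq) + 2 OH⁻(aq)
Ksp = [Co²⁺][OH⁻]^2 = [Co²⁺](5.49×10⁻²)^2
[Co²⁺] = 8.70×10⁻¹⁶ / (5.49×10⁻²)^2 = 2.89×10⁻¹³
[Co²⁺] = 2.89×10⁻¹³ M

2.89×10⁻¹³ M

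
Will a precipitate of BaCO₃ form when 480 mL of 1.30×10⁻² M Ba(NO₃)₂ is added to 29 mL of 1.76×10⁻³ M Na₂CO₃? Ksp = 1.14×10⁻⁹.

The combined volume is 509 mL.
[Ba²⁺] = (1.30×10⁻²)(480)/509 = 1.23×10⁻² M
[CO₃²⁻] = (1.76×10⁻³)(29)/509 = 1.00×10⁻⁴ M
Q = [Ba²⁺][CO₃²⁻] = 1.23×10⁻⁶
Since Q (1.23×10⁻⁶) exceeds Ksp (1.14×10⁻⁹), BaCO₃ will precipitate.

Yes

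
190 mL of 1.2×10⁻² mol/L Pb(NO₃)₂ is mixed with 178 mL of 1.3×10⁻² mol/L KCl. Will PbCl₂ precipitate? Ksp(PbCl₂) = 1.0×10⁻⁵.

Total volume after mixing = 190 + 178 = 368 mL.
[Pb²⁺] = (1.2×10⁻²)(190)/368 = 6.2×10⁻³ mol/L
[Cl⁻] = (1.3×10⁻²)(178)/368 = 6.3×10⁻³ mol/L
Q = [Pb²⁺][Cl⁻]^2 = 2.4×10⁻⁷
Since Q (2.4×10⁻⁷) is less than Ksp (1.0×10⁻⁵), no PbCl₂ precipitates.

No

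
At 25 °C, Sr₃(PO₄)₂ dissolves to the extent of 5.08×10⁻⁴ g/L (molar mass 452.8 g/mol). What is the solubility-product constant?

Ksp = 1.92×10⁻²⁸

Convert to molarity: s = 5.08×10⁻⁴ / 452.8 = 1.1219×10⁻⁶ mol/L
Sr₃(PO₄)₂(s) ⇌ 3 Sr²⁺(aq) + 2 PO₄³⁻(aq)
For each mole of Sr₃(PO₄)₂ that dissolves per liter, [Sr²⁺] = 3s and [PO₄³⁻] = 2s; let s denote this solubility.
Ksp = [Sr²⁺]^3[PO₄³⁻]^2 = (3s)^3 · (2s)^2 = 108s^5
Ksp = 108 × (1.1219×10⁻⁶)^5 = 1.92×10⁻²⁸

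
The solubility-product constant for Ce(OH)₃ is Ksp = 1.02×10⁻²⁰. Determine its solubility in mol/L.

4.41×10⁻⁶ M

Ce(OH)₃(s) ⇌ Ce³⁺(aq) + 3 OH⁻(aq)
If s mol/L of Ce(OH)₃ dissolves, [Ce³⁺] = s and [OH⁻] = 3s.
Ksp = [Ce³⁺][OH⁻]^3 = s · (3s)^3 = 27s^4
27s^4 = 1.02×10⁻²⁰  ⇒  s^4 = 3.78×10⁻²²
s = 4.41×10⁻⁶ mol/L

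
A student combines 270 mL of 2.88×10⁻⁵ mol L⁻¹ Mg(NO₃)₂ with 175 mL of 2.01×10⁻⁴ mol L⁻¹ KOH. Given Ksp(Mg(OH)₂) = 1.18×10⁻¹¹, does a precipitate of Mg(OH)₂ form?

No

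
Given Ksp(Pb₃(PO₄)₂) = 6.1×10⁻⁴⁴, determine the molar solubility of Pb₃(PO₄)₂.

Pb₃(PO₄)₂(s) ⇌ 3 Pb²⁺(aq) + 2 PO₄³⁻(aq)
With molar solubility s: [Pb²⁺] = 3s, [PO₄³⁻] = 2s.
Ksp = [Pb²⁺]^3[PO₄³⁻]^2 = (3s)^3 · (2s)^2 = 108s^5
108s^5 = 6.1×10⁻⁴⁴  ⇒  s^5 = 5.6×10⁻⁴⁶
Taking the 5th root, s = 8.9×10⁻¹⁰ M.

8.9×10⁻¹⁰ M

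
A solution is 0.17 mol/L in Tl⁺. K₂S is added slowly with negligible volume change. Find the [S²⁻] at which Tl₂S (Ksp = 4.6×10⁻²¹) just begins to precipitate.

Precipitation of each salt begins when its ion product equals Ksp.
Tl₂S(s) ⇌ 2 Tl⁺(aq) + S²⁻(aq)
Ksp = [Tl⁺]^2[S²⁻] = [S²⁻](0.17)^2
[S²⁻] = 4.6×10⁻²¹ / (0.17)^2 = 1.6×10⁻¹⁹
[S²⁻] = 1.6×10⁻¹⁹ mol/L

1.6×10⁻¹⁹ M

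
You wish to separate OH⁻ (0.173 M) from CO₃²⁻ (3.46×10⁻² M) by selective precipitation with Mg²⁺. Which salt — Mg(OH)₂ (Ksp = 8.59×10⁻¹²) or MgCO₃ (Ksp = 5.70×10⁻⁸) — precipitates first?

Precipitation begins when Q = Ksp.
For Mg(OH)₂: [Mg²⁺] = (Ksp/[OH⁻]^2) = 2.87×10⁻¹⁰ M
For MgCO₃: [Mg²⁺] = (Ksp/[CO₃²⁻]) = 1.65×10⁻⁶ M
Since Mg(OH)₂ needs less Mg²⁺ to reach saturation, it precipitates first.

Mg(OH)₂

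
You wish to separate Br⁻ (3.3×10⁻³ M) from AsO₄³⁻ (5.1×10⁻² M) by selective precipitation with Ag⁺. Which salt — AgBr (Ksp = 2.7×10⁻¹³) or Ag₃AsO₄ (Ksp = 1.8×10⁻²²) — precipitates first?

AgBr

The threshold for precipitation is Q = Ksp.
For AgBr: [Ag⁺] = (Ksp/[Br⁻]) = 8.2×10⁻¹¹ M
For Ag₃AsO₄: [Ag⁺] = (Ksp/[AsO₄³⁻])^(1/3) = 1.5×10⁻⁷ M
Since AgBr needs less Ag⁺ to reach saturation, it precipitates first.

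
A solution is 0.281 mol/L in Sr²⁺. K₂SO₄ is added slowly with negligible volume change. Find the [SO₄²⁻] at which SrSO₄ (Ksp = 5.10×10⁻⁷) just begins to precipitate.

1.81×10⁻⁶ M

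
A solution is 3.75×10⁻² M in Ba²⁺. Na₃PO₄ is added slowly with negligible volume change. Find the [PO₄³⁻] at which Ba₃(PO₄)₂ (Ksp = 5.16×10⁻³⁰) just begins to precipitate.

Precipitation of each salt begins when its ion product equals Ksp.
Ba₃(PO₄)₂(s) ⇌ 3 Ba²⁺(aq) + 2 PO₄³⁻(aq)
Ksp = [Ba²⁺]^3[PO₄³⁻]^2 = [PO₄³⁻]^2(3.75×10⁻²)^3
[PO₄³⁻]^2 = 5.16×10⁻³⁰ / (3.75×10⁻²)^3 = 9.78×10⁻²⁶
[PO₄³⁻] = 3.13×10⁻¹³ M

3.13×10⁻¹³ M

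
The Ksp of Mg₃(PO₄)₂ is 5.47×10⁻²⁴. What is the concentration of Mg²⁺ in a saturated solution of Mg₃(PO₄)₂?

Mg₃(PO₄)₂(s) ⇌ 3 Mg²⁺(aq) + 2 PO₄³⁻(aq)
For each mole of Mg₃(PO₄)₂ that dissolves per liter, [Mg²⁺] = 3s and [PO₄³⁻] = 2s; let s denote this solubility.
Ksp = [Mg²⁺]^3[PO₄³⁻]^2 = (3s)^3 · (2s)^2 = 108s^5 = 5.47×10⁻²⁴
s = 8.73×10⁻⁶ mol/L
[Mg²⁺] = 3s = 2.62×10⁻⁵ mol/L

2.62×10⁻⁵ M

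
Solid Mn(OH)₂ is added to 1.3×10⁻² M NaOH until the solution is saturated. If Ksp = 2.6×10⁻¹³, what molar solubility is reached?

Mn(OH)₂(s) ⇌ Mn²⁺(aq) + 2 OH⁻(aq)
With OH⁻ already at 1.3×10⁻² M and s small, take [OH⁻] ≈ 1.3×10⁻² M and [Mn²⁺] = s.
Ksp = [Mn²⁺][OH⁻]^2 = s(1.3×10⁻²)^2
s = 2.6×10⁻¹³ / (1.3×10⁻²)^2 = 1.5×10⁻⁹
s = 1.5×10⁻⁹ M

1.5×10⁻⁹ M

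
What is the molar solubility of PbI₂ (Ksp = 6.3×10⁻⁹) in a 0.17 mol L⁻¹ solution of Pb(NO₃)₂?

9.6×10⁻⁵ M

PbI₂(s) ⇌ Pb²⁺(aq) + 2 I⁻(aq)
With Pb²⁺ already at 0.17 mol L⁻¹ and s small, take [Pb²⁺] ≈ 0.17 mol L⁻¹ and [I⁻] = 2s.
Ksp = [Pb²⁺][I⁻]^2 = (0.17)(2s)^2
(2s)^2 = 6.3×10⁻⁹ / (0.17) = 3.7×10⁻⁸
s = 9.6×10⁻⁵ mol L⁻¹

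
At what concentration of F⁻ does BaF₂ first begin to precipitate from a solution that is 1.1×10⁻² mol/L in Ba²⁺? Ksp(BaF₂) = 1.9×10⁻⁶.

1.3×10⁻² M

Precipitation begins when Q = Ksp.
BaF₂(s) ⇌ Ba²⁺(aq) + 2 F⁻(aq)
Ksp = [Ba²⁺][F⁻]^2 = [F⁻]^2(1.1×10⁻²)
[F⁻]^2 = 1.9×10⁻⁶ / (1.1×10⁻²) = 1.7×10⁻⁴
[F⁻] = 1.3×10⁻² mol/L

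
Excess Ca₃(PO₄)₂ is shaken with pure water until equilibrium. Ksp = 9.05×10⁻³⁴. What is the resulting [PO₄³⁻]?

1.93×10⁻⁷ M

Ca₃(PO₄)₂(s) ⇌ 3 Ca²⁺(aq) + 2 PO₄³⁻(aq)
With molar solubility s: [Ca²⁺] = 3s, [PO₄³⁻] = 2s.
Ksp = [Ca²⁺]^3[PO₄³⁻]^2 = (3s)^3 · (2s)^2 = 108s^5 = 9.05×10⁻³⁴
s = 9.65×10⁻⁸ mol L⁻¹
[PO₄³⁻] = 2s = 1.93×10⁻⁷ mol L⁻¹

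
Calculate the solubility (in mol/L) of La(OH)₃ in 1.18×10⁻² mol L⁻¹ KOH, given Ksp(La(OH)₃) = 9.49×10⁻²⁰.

5.78×10⁻¹⁴ M

La(OH)₃(s) ⇌ La³⁺(aq) + 3 OH⁻(aq)
Let s be the solubility of La(OH)₃ here. The common ion gives [OH⁻] ≈ 1.18×10⁻² mol L⁻¹, and [La³⁺] = s.
Ksp = [La³⁺][OH⁻]^3 = s(1.18×10⁻²)^3
s = 9.49×10⁻²⁰ / (1.18×10⁻²)^3 = 5.78×10⁻¹⁴
s = 5.78×10⁻¹⁴ mol L⁻¹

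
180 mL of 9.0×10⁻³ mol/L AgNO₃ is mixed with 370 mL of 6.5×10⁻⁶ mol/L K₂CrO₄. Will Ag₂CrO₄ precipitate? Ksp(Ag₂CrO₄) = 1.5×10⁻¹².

Yes

Total volume after mixing = 180 + 370 = 550 mL.
[Ag⁺] = (9.0×10⁻³)(180)/550 = 2.9×10⁻³ mol/L
[CrO₄²⁻] = (6.5×10⁻⁶)(370)/550 = 4.4×10⁻⁶ mol/L
Q = [Ag⁺]^2[CrO₄²⁻] = 3.8×10⁻¹¹
Q = 3.8×10⁻¹¹ > Ksp = 1.5×10⁻¹², so the solution is supersaturated and Ag₂CrO₄ precipitates.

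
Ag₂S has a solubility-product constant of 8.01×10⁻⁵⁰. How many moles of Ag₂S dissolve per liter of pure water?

2.72×10⁻¹⁷ M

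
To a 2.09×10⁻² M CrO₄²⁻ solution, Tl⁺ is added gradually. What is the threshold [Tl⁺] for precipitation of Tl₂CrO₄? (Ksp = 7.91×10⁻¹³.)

6.15×10⁻⁶ M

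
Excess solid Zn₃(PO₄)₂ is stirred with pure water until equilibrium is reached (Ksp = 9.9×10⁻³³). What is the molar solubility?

Zn₃(PO₄)₂(s) ⇌ 3 Zn²⁺(aq) + 2 PO₄³⁻(aq)
Let s be the molar solubility. Then [Zn²⁺] = 3s and [PO₄³⁻] = 2s.
Ksp = [Zn²⁺]^3[PO₄³⁻]^2 = (3s)^3 · (2s)^2 = 108s^5
108s^5 = 9.9×10⁻³³  ⇒  s^5 = 9.2×10⁻³⁵
Taking the 5th root, s = 1.6×10⁻⁷ mol/L.

1.6×10⁻⁷ M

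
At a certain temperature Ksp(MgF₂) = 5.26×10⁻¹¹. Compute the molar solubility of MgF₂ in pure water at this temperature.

2.36×10⁻⁴ M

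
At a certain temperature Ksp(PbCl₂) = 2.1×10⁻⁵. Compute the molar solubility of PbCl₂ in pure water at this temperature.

PbCl₂(s) ⇌ Pb²⁺(aq) + 2 Cl⁻(aq)
Call the molar solubility s, so that [Pb²⁺] = s and [Cl⁻] = 2s.
Ksp = [Pb²⁺][Cl⁻]^2 = s · (2s)^2 = 4s^3
4s^3 = 2.1×10⁻⁵  ⇒  s^3 = 5.3×10⁻⁶
s = 1.7×10⁻² mol L⁻¹

1.7×10⁻² M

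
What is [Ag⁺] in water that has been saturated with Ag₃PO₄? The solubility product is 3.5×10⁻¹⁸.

5.7×10⁻⁵ M

Ag₃PO₄(s) ⇌ 3 Ag⁺(aq) + PO₄³⁻(aq)
If s mol/L of Ag₃PO₄ dissolves, [Ag⁺] = 3s and [PO₄³⁻] = s.
Ksp = [Ag⁺]^3[PO₄³⁻] = (3s)^3 · s = 27s^4 = 3.5×10⁻¹⁸
s = 1.9×10⁻⁵ mol L⁻¹
[Ag⁺] = 3s = 5.7×10⁻⁵ mol L⁻¹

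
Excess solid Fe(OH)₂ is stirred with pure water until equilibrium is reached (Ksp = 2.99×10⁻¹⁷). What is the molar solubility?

1.96×10⁻⁶ M

Fe(OH)₂(s) ⇌ Fe²⁺(aq) + 2 OH⁻(aq)
If s mol/L of Fe(OH)₂ dissolves, [Fe²⁺] = s and [OH⁻] = 2s.
Ksp = [Fe²⁺][OH⁻]^2 = s · (2s)^2 = 4s^3
4s^3 = 2.99×10⁻¹⁷  ⇒  s^3 = 7.48×10⁻¹⁸
s = (7.48×10⁻¹⁸)^(1/3) = 1.96×10⁻⁶ mol L⁻¹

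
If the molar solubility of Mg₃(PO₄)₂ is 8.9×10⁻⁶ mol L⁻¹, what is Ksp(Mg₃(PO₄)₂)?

Mg₃(PO₄)₂(s) ⇌ 3 Mg²⁺(aq) + 2 PO₄³⁻(aq)
With molar solubility s: [Mg²⁺] = 3s, [PO₄³⁻] = 2s.
Ksp = [Mg²⁺]^3[PO₄³⁻]^2 = (3s)^3 · (2s)^2 = 108s^5
Ksp = 108 × (8.9×10⁻⁶)^5 = 6.0×10⁻²⁴

Ksp = 6.0×10⁻²⁴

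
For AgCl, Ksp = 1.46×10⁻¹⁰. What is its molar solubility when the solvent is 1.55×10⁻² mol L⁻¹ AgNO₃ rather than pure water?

9.42×10⁻⁹ M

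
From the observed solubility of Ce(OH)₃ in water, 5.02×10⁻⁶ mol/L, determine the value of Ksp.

Ce(OH)₃(s) ⇌ Ce³⁺(aq) + 3 OH⁻(aq)
Let s be the molar solubility. Then [Ce³⁺] = s and [OH⁻] = 3s.
Ksp = [Ce³⁺][OH⁻]^3 = s · (3s)^3 = 27s^4
Ksp = 27 × (5.02×10⁻⁶)^4 = 1.71×10⁻²⁰

Ksp = 1.71×10⁻²⁰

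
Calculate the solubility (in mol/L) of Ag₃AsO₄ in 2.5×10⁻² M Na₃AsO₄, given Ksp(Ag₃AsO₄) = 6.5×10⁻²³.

4.6×10⁻⁸ M

Ag₃AsO₄(s) ⇌ 3 Ag⁺(aq) + AsO₄³⁻(aq)
AsO₄³⁻ is already present at 2.5×10⁻² M. If s mol/L of Ag₃AsO₄ dissolves, [Ag⁺] = 3s while [AsO₄³⁻] ≈ 2.5×10⁻² M.
Ksp = [Ag⁺]^3[AsO₄³⁻] = (3s)^3(2.5×10⁻²)
(3s)^3 = 6.5×10⁻²³ / (2.5×10⁻²) = 2.6×10⁻²¹
s = 4.6×10⁻⁸ M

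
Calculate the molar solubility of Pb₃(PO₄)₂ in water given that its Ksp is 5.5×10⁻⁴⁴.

Pb₃(PO₄)₂(s) ⇌ 3 Pb²⁺(aq) + 2 PO₄³⁻(aq)
For each mole of Pb₃(PO₄)₂ that dissolves per liter, [Pb²⁺] = 3s and [PO₄³⁻] = 2s; let s denote this solubility.
Ksp = [Pb²⁺]^3[PO₄³⁻]^2 = (3s)^3 · (2s)^2 = 108s^5
108s^5 = 5.5×10⁻⁴⁴  ⇒  s^5 = 5.1×10⁻⁴⁶
s = 8.7×10⁻¹⁰ M

8.7×10⁻¹⁰ M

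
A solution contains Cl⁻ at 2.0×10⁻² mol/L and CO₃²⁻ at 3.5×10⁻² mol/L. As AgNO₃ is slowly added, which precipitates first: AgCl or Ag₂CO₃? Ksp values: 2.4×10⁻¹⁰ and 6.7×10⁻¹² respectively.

AgCl

The threshold for precipitation is Q = Ksp.
For AgCl: [Ag⁺] = (Ksp/[Cl⁻]) = 1.2×10⁻⁸ mol/L
For Ag₂CO₃: [Ag⁺] = (Ksp/[CO₃²⁻])^(1/2) = 1.4×10⁻⁵ mol/L
Since AgCl needs less Ag⁺ to reach saturation, it precipitates first.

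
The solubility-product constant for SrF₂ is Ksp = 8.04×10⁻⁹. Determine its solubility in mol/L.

SrF₂(s) ⇌ Sr²⁺(aq) + 2 F⁻(aq)
Let s be the molar solubility. Then [Sr²⁺] = s and [F⁻] = 2s.
Ksp = [Sr²⁺][F⁻]^2 = s · (2s)^2 = 4s^3
4s^3 = 8.04×10⁻⁹  ⇒  s^3 = 2.01×10⁻⁹
s = 1.26×10⁻³ mol L⁻¹

1.26×10⁻³ M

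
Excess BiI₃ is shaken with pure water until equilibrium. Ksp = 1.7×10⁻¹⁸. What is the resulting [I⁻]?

4.8×10⁻⁵ M

BiI₃(s) ⇌ Bi³⁺(aq) + 3 I⁻(aq)
For each mole of BiI₃ that dissolves per liter, [Bi³⁺] = s and [I⁻] = 3s; let s denote this solubility.
Ksp = [Bi³⁺][I⁻]^3 = s · (3s)^3 = 27s^4 = 1.7×10⁻¹⁸
s = 1.6×10⁻⁵ mol L⁻¹
[I⁻] = 3s = 4.8×10⁻⁵ mol L⁻¹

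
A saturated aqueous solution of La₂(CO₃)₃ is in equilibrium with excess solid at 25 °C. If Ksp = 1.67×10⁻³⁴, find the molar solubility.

6.88×10⁻⁸ M

La₂(CO₃)₃(s) ⇌ 2 La³⁺(aq) + 3 CO₃²⁻(aq)
Let s be the molar solubility. Then [La³⁺] = 2s and [CO₃²⁻] = 3s.
Ksp = [La³⁺]^2[CO₃²⁻]^3 = (2s)^2 · (3s)^3 = 108s^5
108s^5 = 1.67×10⁻³⁴  ⇒  s^5 = 1.55×10⁻³⁶
Taking the 5th root, s = 6.88×10⁻⁸ M.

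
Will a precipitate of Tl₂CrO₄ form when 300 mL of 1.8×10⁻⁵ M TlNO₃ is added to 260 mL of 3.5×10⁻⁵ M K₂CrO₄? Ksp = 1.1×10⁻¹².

No

After mixing, V = 300 mL + 260 mL = 560 mL.
[Tl⁺] = (1.8×10⁻⁵)(300)/560 = 9.6×10⁻⁶ M
[CrO₄²⁻] = (3.5×10⁻⁵)(260)/560 = 1.6×10⁻⁵ M
Q = [Tl⁺]^2[CrO₄²⁻] = 1.5×10⁻¹⁵
Q = 1.5×10⁻¹⁵ < Ksp = 1.1×10⁻¹², so the solution is unsaturated and no precipitate forms.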